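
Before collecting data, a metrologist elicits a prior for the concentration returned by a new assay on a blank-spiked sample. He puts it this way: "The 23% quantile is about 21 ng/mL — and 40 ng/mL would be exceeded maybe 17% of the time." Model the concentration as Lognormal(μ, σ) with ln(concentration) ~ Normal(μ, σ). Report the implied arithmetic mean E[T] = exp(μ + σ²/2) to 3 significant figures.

If T ~ Lognormal(μ,σ) then ln T ~ Normal(μ,σ), so the p-quantile of ln T is μ + z_p·σ.
ln(21) = 3.045 and ln(40) = 3.689; z_{0.23} = -0.7388, z_{0.83} = 0.9542.
σ = (3.689 − 3.045)/(0.9542 − (-0.7388)) = 0.381.
μ = 3.045 − (-0.7388)·0.381 = 3.326.
E[T] = exp(μ + σ²/2) = exp(3.326 + 0.0724) = 29.9 ng/mL.

E[T] ≈ 29.9 ng/mL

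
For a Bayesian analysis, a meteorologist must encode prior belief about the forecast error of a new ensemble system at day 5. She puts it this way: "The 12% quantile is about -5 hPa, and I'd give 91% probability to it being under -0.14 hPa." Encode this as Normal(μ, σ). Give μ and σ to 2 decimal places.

The p-quantile of Normal(μ,σ) is μ + z_p·σ, with z_{0.12} = -1.175 and z_{0.91} = 1.341.
Eliminate σ: μ = (z₂·x₁ − z₁·x₂)/(z₂ − z₁) = (1.341·-5 − (-1.175)·-0.14)/2.516 = -2.73.
Then σ = (x₂ − x₁)/(z₂ − z₁) = (-0.14 − -5)/2.516 = 1.93.

μ = -2.73, σ = 1.93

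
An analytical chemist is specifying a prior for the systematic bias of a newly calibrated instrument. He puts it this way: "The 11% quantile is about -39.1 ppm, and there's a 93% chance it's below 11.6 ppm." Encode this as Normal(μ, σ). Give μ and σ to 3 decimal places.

μ = -16.088, σ = 18.762

For Normal(μ,σ), the p-quantile is μ + z_p·σ. Here z_{0.11} = -1.227, z_{0.93} = 1.476.
So -39.1 = μ − 1.227σ and 11.6 = μ + 1.476σ.
Subtracting: σ = (11.6 − -39.1)/(1.476 − (-1.227)) = 18.762.
Then μ = -39.1 − (-1.227)·18.762 = -16.088.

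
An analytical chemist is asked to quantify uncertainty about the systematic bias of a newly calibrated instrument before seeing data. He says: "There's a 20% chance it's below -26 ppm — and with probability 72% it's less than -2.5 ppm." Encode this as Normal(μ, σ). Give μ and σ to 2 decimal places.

The p-quantile of Normal(μ,σ) is μ + z_p·σ, with z_{0.2} = -0.8416 and z_{0.72} = 0.5828.
Eliminate σ: μ = (z₂·x₁ − z₁·x₂)/(z₂ − z₁) = (0.5828·-26 − (-0.8416)·-2.5)/1.424 = -12.12.
Then σ = (x₂ − x₁)/(z₂ − z₁) = (-2.5 − -26)/1.424 = 16.50.

μ = -12.12, σ = 16.50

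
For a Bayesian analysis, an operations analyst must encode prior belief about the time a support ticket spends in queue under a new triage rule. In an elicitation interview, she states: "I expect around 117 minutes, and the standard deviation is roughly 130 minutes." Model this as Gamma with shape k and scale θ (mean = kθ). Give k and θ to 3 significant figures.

k ≈ 0.81, θ ≈ 144

For Gamma(k, scale θ): mean = kθ, variance = kθ², so CV = 1/√k.
CV = SD/mean = 130/117 = 1.111, hence k = 1/CV² = 0.81.
Then θ = mean/k = 117/0.81 = 144.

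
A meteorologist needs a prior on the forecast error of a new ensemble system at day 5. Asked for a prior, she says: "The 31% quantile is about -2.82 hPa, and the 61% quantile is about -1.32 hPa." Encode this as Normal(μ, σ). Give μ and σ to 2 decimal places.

The p-quantile of Normal(μ,σ) is μ + z_p·σ, with z_{0.31} = -0.4959 and z_{0.61} = 0.2793.
Eliminate σ: μ = (z₂·x₁ − z₁·x₂)/(z₂ − z₁) = (0.2793·-2.82 − (-0.4959)·-1.32)/0.7752 = -1.86.
Then σ = (x₂ − x₁)/(z₂ − z₁) = (-1.32 − -2.82)/0.7752 = 1.94.

μ = -1.86, σ = 1.94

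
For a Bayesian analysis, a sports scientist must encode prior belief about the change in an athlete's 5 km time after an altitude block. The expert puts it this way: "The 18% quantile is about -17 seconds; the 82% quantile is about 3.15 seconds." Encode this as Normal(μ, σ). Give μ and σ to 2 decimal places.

μ = -6.92, σ = 11.01

For Normal(μ,σ), the p-quantile is μ + z_p·σ. Here z_{0.18} = -0.9154, z_{0.82} = 0.9154.
So -17 = μ − 0.9154σ and 3.15 = μ + 0.9154σ.
Subtracting: σ = (3.15 − -17)/(0.9154 − (-0.9154)) = 11.01.
Then μ = -17 − (-0.9154)·11.01 = -6.92.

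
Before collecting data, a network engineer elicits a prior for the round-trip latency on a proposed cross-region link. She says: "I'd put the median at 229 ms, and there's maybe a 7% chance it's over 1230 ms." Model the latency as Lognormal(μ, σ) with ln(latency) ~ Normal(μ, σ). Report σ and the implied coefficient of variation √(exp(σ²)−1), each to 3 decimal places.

If T ~ Lognormal(μ,σ) then ln T ~ Normal(μ,σ), so the p-quantile of ln T is μ + z_p·σ.
ln(229) = 5.434 and ln(1230) = 7.115; z_{0.5} = 0, z_{0.93} = 1.476.
σ = (7.115 − 5.434)/(1.476 − (0)) = 1.139.
μ = 5.434 − (0)·1.139 = 5.434.
CV = √(exp(σ²)−1) = √(exp(1.2975)−1) = 1.631.

σ ≈ 1.139, CV ≈ 1.631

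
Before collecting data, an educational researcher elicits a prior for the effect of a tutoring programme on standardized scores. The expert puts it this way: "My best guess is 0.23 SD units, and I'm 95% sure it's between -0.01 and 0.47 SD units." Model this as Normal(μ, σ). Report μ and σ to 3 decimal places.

A symmetric 95% interval runs μ ± z·σ with z = 1.96.
Half-width = 0.24, so σ = 0.24/1.96 = 0.122.
μ is the stated best guess, 0.230.

μ = 0.230, σ = 0.122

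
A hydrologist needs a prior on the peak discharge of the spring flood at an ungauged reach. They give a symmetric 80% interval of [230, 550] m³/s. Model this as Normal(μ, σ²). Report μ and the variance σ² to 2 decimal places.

μ = 390.00, σ² = 15587.19

A symmetric 80% interval runs μ ± z·σ with z = 1.282.
Half-width = 160, so σ = 160/1.282 = 124.849 and σ² = 15587.19.
μ is the interval midpoint, 390.00.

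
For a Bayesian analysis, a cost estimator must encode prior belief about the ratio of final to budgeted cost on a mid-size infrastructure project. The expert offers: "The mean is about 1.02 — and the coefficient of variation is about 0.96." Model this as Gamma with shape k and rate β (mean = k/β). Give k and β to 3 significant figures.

For Gamma(k, rate β): mean = k/β, variance = k/β², so CV = 1/√k.
CV = 0.96, hence k = 1/CV² = 1.09.
Then β = k/mean = 1.09/1.02 = 1.06.

k ≈ 1.09, β ≈ 1.06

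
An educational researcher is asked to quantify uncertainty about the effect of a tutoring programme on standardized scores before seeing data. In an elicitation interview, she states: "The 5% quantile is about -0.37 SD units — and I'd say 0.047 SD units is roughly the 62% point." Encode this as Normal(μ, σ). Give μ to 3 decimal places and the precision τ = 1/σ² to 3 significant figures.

μ = -0.018, τ = 21.9

For Normal(μ,σ), the p-quantile is μ + z_p·σ. Here z_{0.05} = -1.645, z_{0.62} = 0.3055.
So -0.37 = μ − 1.645σ and 0.047 = μ + 0.3055σ.
Subtracting: σ = (0.047 − -0.37)/(0.3055 − (-1.645)) = 0.214.
Then μ = -0.37 − (-1.645)·0.214 = -0.018.
Precision τ = 1/σ² = 1/0.2138² = 21.9.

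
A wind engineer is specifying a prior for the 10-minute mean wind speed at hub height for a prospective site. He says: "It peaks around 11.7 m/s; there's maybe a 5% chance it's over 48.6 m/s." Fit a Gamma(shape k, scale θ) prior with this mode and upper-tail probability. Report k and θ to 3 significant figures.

Gamma(k,θ) with k>1 has mode (k−1)θ, so θ = 11.7/(k−1).
Need P(X < 48.6) = 0.95 with θ tied to k this way. Start at k = 2, θ = 11.7: P(X<48.6) ≈ 0.919.
Too low — raise k to concentrate. Iterating converges to k ≈ 2.23.
Then θ = 11.7/(2.23−1) ≈ 9.5.

k ≈ 2.23, θ ≈ 9.5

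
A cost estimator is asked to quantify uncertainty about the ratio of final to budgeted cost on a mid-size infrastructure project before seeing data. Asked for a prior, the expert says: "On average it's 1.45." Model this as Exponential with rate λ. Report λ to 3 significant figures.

Exponential mean = 1/λ, so λ = 1/1.45 = 0.69.

λ ≈ 0.69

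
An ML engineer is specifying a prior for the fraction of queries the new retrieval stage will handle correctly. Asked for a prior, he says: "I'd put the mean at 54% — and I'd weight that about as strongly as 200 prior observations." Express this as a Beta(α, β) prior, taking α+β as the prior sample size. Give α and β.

α = 108, β = 92

Under the effective-sample-size interpretation, Beta(α, β) has prior mean α/(α+β) and prior sample size α+β.
So α+β = 200 and α/(α+β) = 0.54, giving α = 0.54·200 = 108 and β = 200 − 108 = 92.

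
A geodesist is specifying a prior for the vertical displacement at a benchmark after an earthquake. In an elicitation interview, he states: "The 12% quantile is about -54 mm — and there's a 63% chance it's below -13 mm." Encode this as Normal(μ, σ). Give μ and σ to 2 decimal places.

μ = -22.03, σ = 27.21

For Normal(μ,σ), the p-quantile is μ + z_p·σ. Here z_{0.12} = -1.175, z_{0.63} = 0.3319.
So -54 = μ − 1.175σ and -13 = μ + 0.3319σ.
Subtracting: σ = (-13 − -54)/(0.3319 − (-1.175)) = 27.21.
Then μ = -54 − (-1.175)·27.21 = -22.03.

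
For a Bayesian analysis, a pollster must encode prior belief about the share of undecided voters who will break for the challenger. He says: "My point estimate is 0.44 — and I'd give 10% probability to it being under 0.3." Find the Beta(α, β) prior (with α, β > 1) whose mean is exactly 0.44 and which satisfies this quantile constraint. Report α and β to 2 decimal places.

With mean 0.44 fixed, write α = 0.44s, β = 0.56s where s = α+β.
Need P(θ < 0.3) = 0.1 under Beta(0.44s, 0.56s). Normal approximation: (q−m)/√(m(1−m)/s) ≈ z_{0.1} = -1.28, so s ≈ 0.44·0.56·(-1.28)²/(0.3−0.44)² = 20.6.
At s = 20.6: P(θ<0.3) ≈ 0.096. Adjusting to match 0.1 gives s ≈ 19.88.
So α = 0.44·19.88 ≈ 8.75, β = 0.56·19.88 ≈ 11.13.

α ≈ 8.75, β ≈ 11.13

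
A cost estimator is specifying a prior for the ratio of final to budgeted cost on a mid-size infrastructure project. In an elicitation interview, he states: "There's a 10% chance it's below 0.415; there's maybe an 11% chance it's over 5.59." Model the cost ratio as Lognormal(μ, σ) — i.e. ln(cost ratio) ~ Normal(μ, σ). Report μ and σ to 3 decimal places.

If T ~ Lognormal(μ,σ) then ln T ~ Normal(μ,σ), so the p-quantile of ln T is μ + z_p·σ.
ln(0.415) = -0.8795 and ln(5.59) = 1.721; z_{0.1} = -1.282, z_{0.89} = 1.227.
σ = (1.721 − -0.8795)/(1.227 − (-1.282)) = 1.037.
μ = -0.8795 − (-1.282)·1.037 = 0.449.

μ ≈ 0.449, σ ≈ 1.037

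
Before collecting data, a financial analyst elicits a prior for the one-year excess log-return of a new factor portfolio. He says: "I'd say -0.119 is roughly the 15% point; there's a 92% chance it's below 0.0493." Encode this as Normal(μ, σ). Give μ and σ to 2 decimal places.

For Normal(μ,σ), the p-quantile is μ + z_p·σ. Here z_{0.15} = -1.036, z_{0.92} = 1.405.
So -0.119 = μ − 1.036σ and 0.0493 = μ + 1.405σ.
Subtracting: σ = (0.0493 − -0.119)/(1.405 − (-1.036)) = 0.07.
Then μ = -0.119 − (-1.036)·0.07 = -0.05.

μ = -0.05, σ = 0.07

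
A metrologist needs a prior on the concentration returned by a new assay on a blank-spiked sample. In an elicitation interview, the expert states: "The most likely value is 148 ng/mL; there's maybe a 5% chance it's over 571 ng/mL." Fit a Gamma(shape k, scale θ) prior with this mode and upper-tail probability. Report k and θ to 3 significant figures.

Gamma(k,θ) with k>1 has mode (k−1)θ, so θ = 148/(k−1).
Need P(X < 571) = 0.95 with θ tied to k this way. Start at k = 2, θ = 148: P(X<571) ≈ 0.897.
Too low — raise k to concentrate. Iterating converges to k ≈ 2.39.
Then θ = 148/(2.39−1) ≈ 106.

k ≈ 2.39, θ ≈ 106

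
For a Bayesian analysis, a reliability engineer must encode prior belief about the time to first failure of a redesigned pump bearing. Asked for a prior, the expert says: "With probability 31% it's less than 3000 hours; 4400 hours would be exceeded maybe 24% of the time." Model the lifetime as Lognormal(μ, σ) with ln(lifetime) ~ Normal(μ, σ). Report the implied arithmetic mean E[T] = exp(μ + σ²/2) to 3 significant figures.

If T ~ Lognormal(μ,σ) then ln T ~ Normal(μ,σ), so the p-quantile of ln T is μ + z_p·σ.
ln(3000) = 8.006 and ln(4400) = 8.389; z_{0.31} = -0.4959, z_{0.76} = 0.7063.
σ = (8.389 − 8.006)/(0.7063 − (-0.4959)) = 0.319.
μ = 8.006 − (-0.4959)·0.319 = 8.164.
E[T] = exp(μ + σ²/2) = exp(8.164 + 0.0507) = 3700 hours.

E[T] ≈ 3700 hours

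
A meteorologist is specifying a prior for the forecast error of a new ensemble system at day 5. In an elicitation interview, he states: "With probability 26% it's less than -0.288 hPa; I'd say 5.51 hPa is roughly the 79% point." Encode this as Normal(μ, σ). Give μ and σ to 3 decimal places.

For Normal(μ,σ), the p-quantile is μ + z_p·σ. Here z_{0.26} = -0.6433, z_{0.79} = 0.8064.
So -0.288 = μ − 0.6433σ and 5.51 = μ + 0.8064σ.
Subtracting: σ = (5.51 − -0.288)/(0.8064 − (-0.6433)) = 3.999.
Then μ = -0.288 − (-0.6433)·3.999 = 2.285.

μ = 2.285, σ = 3.999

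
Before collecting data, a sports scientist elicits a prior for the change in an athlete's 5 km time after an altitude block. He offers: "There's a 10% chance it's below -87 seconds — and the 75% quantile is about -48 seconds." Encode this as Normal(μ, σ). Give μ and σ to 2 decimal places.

For Normal(μ,σ), the p-quantile is μ + z_p·σ. Here z_{0.1} = -1.282, z_{0.75} = 0.6745.
So -87 = μ − 1.282σ and -48 = μ + 0.6745σ.
Subtracting: σ = (-48 − -87)/(0.6745 − (-1.282)) = 19.94.
Then μ = -87 − (-1.282)·19.94 = -61.45.

μ = -61.45, σ = 19.94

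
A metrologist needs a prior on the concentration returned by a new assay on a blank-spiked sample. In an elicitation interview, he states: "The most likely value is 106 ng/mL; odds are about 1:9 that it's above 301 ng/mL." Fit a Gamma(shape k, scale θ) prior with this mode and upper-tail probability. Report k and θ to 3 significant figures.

k ≈ 2.75, θ ≈ 60.5

Gamma(k,θ) with k>1 has mode (k−1)θ, so θ = 106/(k−1).
Need P(X < 301) = 0.9 with θ tied to k this way. Start at k = 2, θ = 106: P(X<301) ≈ 0.776.
Too low — raise k to concentrate. Iterating converges to k ≈ 2.75.
Then θ = 106/(2.75−1) ≈ 60.5.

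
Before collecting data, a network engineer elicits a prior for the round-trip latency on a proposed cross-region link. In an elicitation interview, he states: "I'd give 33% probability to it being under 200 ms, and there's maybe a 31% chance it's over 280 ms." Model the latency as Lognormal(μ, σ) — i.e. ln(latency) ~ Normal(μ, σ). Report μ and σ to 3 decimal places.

If T ~ Lognormal(μ,σ) then ln T ~ Normal(μ,σ), so the p-quantile of ln T is μ + z_p·σ.
ln(200) = 5.298 and ln(280) = 5.635; z_{0.33} = -0.4399, z_{0.69} = 0.4959.
σ = (5.635 − 5.298)/(0.4959 − (-0.4399)) = 0.360.
μ = 5.298 − (-0.4399)·0.360 = 5.456.

μ ≈ 5.456, σ ≈ 0.360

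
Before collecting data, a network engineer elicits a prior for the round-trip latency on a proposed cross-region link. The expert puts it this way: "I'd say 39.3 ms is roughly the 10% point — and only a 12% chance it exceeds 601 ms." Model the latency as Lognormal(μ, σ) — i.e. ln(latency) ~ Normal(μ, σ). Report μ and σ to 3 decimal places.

μ ≈ 5.094, σ ≈ 1.110

If T ~ Lognormal(μ,σ) then ln T ~ Normal(μ,σ), so the p-quantile of ln T is μ + z_p·σ.
ln(39.3) = 3.671 and ln(601) = 6.399; z_{0.1} = -1.282, z_{0.88} = 1.175.
σ = (6.399 − 3.671)/(1.175 − (-1.282)) = 1.110.
μ = 3.671 − (-1.282)·1.110 = 5.094.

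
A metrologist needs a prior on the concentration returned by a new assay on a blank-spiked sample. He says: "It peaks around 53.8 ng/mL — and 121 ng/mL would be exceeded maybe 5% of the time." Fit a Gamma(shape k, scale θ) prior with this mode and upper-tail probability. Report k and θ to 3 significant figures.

Gamma(k,θ) with k>1 has mode (k−1)θ, so θ = 53.8/(k−1).
Need P(X < 121) = 0.95 with θ tied to k this way. Start at k = 2, θ = 53.8: P(X<121) ≈ 0.657.
Too low — raise k to concentrate. Iterating converges to k ≈ 5.18.
Then θ = 53.8/(5.18−1) ≈ 12.9.

k ≈ 5.18, θ ≈ 12.9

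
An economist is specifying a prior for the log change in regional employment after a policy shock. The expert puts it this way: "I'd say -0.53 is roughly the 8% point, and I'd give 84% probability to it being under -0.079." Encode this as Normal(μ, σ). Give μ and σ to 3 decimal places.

μ = -0.266, σ = 0.188

For Normal(μ,σ), the p-quantile is μ + z_p·σ. Here z_{0.08} = -1.405, z_{0.84} = 0.9945.
So -0.53 = μ − 1.405σ and -0.079 = μ + 0.9945σ.
Subtracting: σ = (-0.079 − -0.53)/(0.9945 − (-1.405)) = 0.188.
Then μ = -0.53 − (-1.405)·0.188 = -0.266.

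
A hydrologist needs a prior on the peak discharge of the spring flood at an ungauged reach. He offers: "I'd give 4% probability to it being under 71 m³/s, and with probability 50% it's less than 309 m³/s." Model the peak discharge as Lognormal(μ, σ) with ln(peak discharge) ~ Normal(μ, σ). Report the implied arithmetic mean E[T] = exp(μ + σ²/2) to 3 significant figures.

E[T] ≈ 440 m³/s

If T ~ Lognormal(μ,σ) then ln T ~ Normal(μ,σ), so the p-quantile of ln T is μ + z_p·σ.
ln(71) = 4.263 and ln(309) = 5.733; z_{0.04} = -1.751, z_{0.5} = 0.
σ = (5.733 − 4.263)/(0 − (-1.751)) = 0.840.
μ = 4.263 − (-1.751)·0.840 = 5.733.
E[T] = exp(μ + σ²/2) = exp(5.733 + 0.3528) = 440 m³/s.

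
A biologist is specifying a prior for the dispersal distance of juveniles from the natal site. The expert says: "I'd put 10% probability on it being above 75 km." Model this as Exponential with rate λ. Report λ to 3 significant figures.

P(T > 75.0) = e^(−λ·75.0) = 0.1, so λ = −ln(0.1)/75.0 = 0.0307.

λ ≈ 0.0307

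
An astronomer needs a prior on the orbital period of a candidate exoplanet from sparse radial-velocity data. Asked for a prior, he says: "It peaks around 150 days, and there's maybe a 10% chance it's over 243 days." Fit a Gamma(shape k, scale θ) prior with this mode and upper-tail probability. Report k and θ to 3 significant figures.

Gamma(k,θ) with k>1 has mode (k−1)θ, so θ = 150/(k−1).
Need P(X < 243) = 0.9 with θ tied to k this way. Start at k = 2, θ = 150: P(X<243) ≈ 0.482.
Too low — raise k to concentrate. Iterating converges to k ≈ 9.09.
Then θ = 150/(9.09−1) ≈ 18.6.

k ≈ 9.09, θ ≈ 18.6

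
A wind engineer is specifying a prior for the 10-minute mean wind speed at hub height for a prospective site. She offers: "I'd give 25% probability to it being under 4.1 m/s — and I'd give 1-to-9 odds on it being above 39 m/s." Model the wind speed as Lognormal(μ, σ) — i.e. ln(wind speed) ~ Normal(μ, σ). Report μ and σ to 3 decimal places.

μ ≈ 2.188, σ ≈ 1.152

If T ~ Lognormal(μ,σ) then ln T ~ Normal(μ,σ), so the p-quantile of ln T is μ + z_p·σ.
ln(4.1) = 1.411 and ln(39) = 3.664; z_{0.25} = -0.6745, z_{0.9} = 1.282.
σ = (3.664 − 1.411)/(1.282 − (-0.6745)) = 1.152.
μ = 1.411 − (-0.6745)·1.152 = 2.188.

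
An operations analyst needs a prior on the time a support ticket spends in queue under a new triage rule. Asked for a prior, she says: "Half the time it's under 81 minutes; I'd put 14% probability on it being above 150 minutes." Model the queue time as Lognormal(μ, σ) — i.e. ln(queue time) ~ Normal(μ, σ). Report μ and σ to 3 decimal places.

μ ≈ 4.394, σ ≈ 0.570

If T ~ Lognormal(μ,σ) then ln T ~ Normal(μ,σ), so the p-quantile of ln T is μ + z_p·σ.
ln(81) = 4.394 and ln(150) = 5.011; z_{0.5} = 0, z_{0.86} = 1.08.
σ = (5.011 − 4.394)/(1.08 − (0)) = 0.570.
μ = 4.394 − (0)·0.570 = 4.394.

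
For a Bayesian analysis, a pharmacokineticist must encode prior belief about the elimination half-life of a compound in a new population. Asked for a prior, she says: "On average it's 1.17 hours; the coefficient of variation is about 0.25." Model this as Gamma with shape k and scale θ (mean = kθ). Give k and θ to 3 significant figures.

For Gamma(k, scale θ): mean = kθ, variance = kθ², so CV = 1/√k.
CV = 0.25, hence k = 1/CV² = 16.
Then θ = mean/k = 1.17/16 = 0.0731.

k ≈ 16, θ ≈ 0.0731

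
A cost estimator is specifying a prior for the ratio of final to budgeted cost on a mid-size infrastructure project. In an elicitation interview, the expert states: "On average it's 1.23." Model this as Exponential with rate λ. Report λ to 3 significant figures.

Exponential mean = 1/λ, so λ = 1/1.23 = 0.813.

λ ≈ 0.813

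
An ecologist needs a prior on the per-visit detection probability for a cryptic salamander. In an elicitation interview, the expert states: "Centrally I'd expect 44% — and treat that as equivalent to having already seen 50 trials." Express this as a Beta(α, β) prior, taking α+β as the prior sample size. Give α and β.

Under the effective-sample-size interpretation, Beta(α, β) has prior mean α/(α+β) and prior sample size α+β.
So α+β = 50 and α/(α+β) = 0.44, giving α = 0.44·50 = 22 and β = 50 − 22 = 28.

α = 22, β = 28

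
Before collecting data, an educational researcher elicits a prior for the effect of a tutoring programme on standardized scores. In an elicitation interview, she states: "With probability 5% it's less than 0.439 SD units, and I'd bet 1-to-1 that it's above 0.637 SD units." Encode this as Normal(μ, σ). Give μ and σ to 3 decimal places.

μ = 0.637, σ = 0.120

The p-quantile of Normal(μ,σ) is μ + z_p·σ, with z_{0.05} = -1.645 and z_{0.5} = 0.
Eliminate σ: μ = (z₂·x₁ − z₁·x₂)/(z₂ − z₁) = (0·0.439 − (-1.645)·0.637)/1.645 = 0.637.
Then σ = (x₂ − x₁)/(z₂ − z₁) = (0.637 − 0.439)/1.645 = 0.120.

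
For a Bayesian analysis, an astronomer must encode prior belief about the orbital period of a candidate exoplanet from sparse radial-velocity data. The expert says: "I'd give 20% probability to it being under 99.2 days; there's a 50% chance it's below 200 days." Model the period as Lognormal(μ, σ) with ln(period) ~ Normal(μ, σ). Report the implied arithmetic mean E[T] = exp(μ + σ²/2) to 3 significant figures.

If T ~ Lognormal(μ,σ) then ln T ~ Normal(μ,σ), so the p-quantile of ln T is μ + z_p·σ.
ln(99.2) = 4.597 and ln(200) = 5.298; z_{0.2} = -0.8416, z_{0.5} = 0.
σ = (5.298 − 4.597)/(0 − (-0.8416)) = 0.833.
μ = 4.597 − (-0.8416)·0.833 = 5.298.
E[T] = exp(μ + σ²/2) = exp(5.298 + 0.3471) = 283 days.

E[T] ≈ 283 days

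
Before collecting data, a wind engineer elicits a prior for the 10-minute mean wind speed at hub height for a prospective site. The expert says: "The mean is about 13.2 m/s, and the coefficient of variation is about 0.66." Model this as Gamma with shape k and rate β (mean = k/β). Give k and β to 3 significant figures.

For Gamma(k, rate β): mean = k/β, variance = k/β², so CV = 1/√k.
CV = 0.66, hence k = 1/CV² = 2.3.
Then β = k/mean = 2.3/13.2 = 0.174.

k ≈ 2.3, β ≈ 0.174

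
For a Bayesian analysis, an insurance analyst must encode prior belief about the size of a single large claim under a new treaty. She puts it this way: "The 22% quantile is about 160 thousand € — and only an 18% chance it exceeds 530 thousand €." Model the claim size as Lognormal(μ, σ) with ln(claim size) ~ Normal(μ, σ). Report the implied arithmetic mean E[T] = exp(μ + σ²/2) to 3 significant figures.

If T ~ Lognormal(μ,σ) then ln T ~ Normal(μ,σ), so the p-quantile of ln T is μ + z_p·σ.
ln(160) = 5.075 and ln(530) = 6.273; z_{0.22} = -0.7722, z_{0.82} = 0.9154.
σ = (6.273 − 5.075)/(0.9154 − (-0.7722)) = 0.710.
μ = 5.075 − (-0.7722)·0.710 = 5.623.
E[T] = exp(μ + σ²/2) = exp(5.623 + 0.2519) = 356 thousand €.

E[T] ≈ 356 thousand €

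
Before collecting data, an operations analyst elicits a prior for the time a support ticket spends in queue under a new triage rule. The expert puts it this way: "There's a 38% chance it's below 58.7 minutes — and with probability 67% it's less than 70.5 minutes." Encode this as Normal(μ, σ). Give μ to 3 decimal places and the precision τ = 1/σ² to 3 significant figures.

μ = 63.536, τ = 0.00399

For Normal(μ,σ), the p-quantile is μ + z_p·σ. Here z_{0.38} = -0.3055, z_{0.67} = 0.4399.
So 58.7 = μ − 0.3055σ and 70.5 = μ + 0.4399σ.
Subtracting: σ = (70.5 − 58.7)/(0.4399 − (-0.3055)) = 15.831.
Then μ = 58.7 − (-0.3055)·15.831 = 63.536.
Precision τ = 1/σ² = 1/15.83² = 0.00399.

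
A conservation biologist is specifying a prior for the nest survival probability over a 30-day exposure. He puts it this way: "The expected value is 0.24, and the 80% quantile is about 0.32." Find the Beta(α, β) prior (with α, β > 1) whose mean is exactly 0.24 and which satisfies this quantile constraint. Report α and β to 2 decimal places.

α ≈ 4.46, β ≈ 14.11

With mean 0.24 fixed, write α = 0.24s, β = 0.76s where s = α+β.
Need P(θ < 0.32) = 0.8 under Beta(0.24s, 0.76s). Normal approximation: (q−m)/√(m(1−m)/s) ≈ z_{0.8} = 0.842, so s ≈ 0.24·0.76·(0.842)²/(0.32−0.24)² = 20.2.
At s = 20.2: P(θ<0.32) ≈ 0.808. Adjusting to match 0.8 gives s ≈ 18.57.
So α = 0.24·18.57 ≈ 4.46, β = 0.76·18.57 ≈ 14.11.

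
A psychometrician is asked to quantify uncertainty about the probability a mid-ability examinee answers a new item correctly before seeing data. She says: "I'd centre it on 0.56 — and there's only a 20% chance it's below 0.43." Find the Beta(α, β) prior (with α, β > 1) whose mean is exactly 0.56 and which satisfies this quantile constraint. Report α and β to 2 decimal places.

With mean 0.56 fixed, write α = 0.56s, β = 0.44s where s = α+β.
Need P(θ < 0.43) = 0.2 under Beta(0.56s, 0.44s). Normal approximation: (q−m)/√(m(1−m)/s) ≈ z_{0.2} = -0.842, so s ≈ 0.56·0.44·(-0.842)²/(0.43−0.56)² = 10.3.
At s = 10.3: P(θ<0.43) ≈ 0.199. Adjusting to match 0.2 gives s ≈ 10.28.
So α = 0.56·10.28 ≈ 5.76, β = 0.44·10.28 ≈ 4.52.

α ≈ 5.76, β ≈ 4.52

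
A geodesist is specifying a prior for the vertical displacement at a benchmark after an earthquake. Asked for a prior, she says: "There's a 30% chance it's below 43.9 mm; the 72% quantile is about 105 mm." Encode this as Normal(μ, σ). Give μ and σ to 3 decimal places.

μ = 72.838, σ = 55.182

For Normal(μ,σ), the p-quantile is μ + z_p·σ. Here z_{0.3} = -0.5244, z_{0.72} = 0.5828.
So 43.9 = μ − 0.5244σ and 105 = μ + 0.5828σ.
Subtracting: σ = (105 − 43.9)/(0.5828 − (-0.5244)) = 55.182.
Then μ = 43.9 − (-0.5244)·55.182 = 72.838.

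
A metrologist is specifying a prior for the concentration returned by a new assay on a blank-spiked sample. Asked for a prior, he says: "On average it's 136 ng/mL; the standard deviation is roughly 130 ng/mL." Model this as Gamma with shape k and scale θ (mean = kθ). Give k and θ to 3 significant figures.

k ≈ 1.09, θ ≈ 124

For Gamma(k, scale θ): mean = kθ, variance = kθ², so CV = 1/√k.
CV = SD/mean = 130/136 = 0.9559, hence k = 1/CV² = 1.09.
Then θ = mean/k = 136/1.09 = 124.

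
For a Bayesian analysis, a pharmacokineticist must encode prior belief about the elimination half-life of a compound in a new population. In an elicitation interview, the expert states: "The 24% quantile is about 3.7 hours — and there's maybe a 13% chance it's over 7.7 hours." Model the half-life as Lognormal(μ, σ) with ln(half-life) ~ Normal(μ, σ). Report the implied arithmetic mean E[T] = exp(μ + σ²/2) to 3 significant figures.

If T ~ Lognormal(μ,σ) then ln T ~ Normal(μ,σ), so the p-quantile of ln T is μ + z_p·σ.
ln(3.7) = 1.308 and ln(7.7) = 2.041; z_{0.24} = -0.7063, z_{0.87} = 1.126.
σ = (2.041 − 1.308)/(1.126 − (-0.7063)) = 0.400.
μ = 1.308 − (-0.7063)·0.400 = 1.591.
E[T] = exp(μ + σ²/2) = exp(1.591 + 0.0800) = 5.32 hours.

E[T] ≈ 5.32 hours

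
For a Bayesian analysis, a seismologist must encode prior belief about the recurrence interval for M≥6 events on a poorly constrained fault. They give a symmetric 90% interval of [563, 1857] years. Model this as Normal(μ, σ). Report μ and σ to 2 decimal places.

A symmetric 90% interval runs μ ± z·σ with z = 1.645.
Half-width = 647, so σ = 647/1.645 = 393.35.
μ is the interval midpoint, 1210.00.

μ = 1210.00, σ = 393.35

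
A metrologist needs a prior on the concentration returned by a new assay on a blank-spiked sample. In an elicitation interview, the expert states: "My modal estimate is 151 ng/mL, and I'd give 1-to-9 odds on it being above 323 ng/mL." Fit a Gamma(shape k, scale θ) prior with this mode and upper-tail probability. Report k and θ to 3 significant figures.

Gamma(k,θ) with k>1 has mode (k−1)θ, so θ = 151/(k−1).
Need P(X < 323) = 0.9 with θ tied to k this way. Start at k = 2, θ = 151: P(X<323) ≈ 0.630.
Too low — raise k to concentrate. Iterating converges to k ≈ 4.32.
Then θ = 151/(4.32−1) ≈ 45.4.

k ≈ 4.32, θ ≈ 45.4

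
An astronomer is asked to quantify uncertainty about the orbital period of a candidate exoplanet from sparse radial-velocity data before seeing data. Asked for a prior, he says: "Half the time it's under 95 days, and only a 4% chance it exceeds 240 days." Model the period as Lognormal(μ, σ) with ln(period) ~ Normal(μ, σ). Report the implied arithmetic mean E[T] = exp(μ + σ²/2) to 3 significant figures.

E[T] ≈ 109 days

If T ~ Lognormal(μ,σ) then ln T ~ Normal(μ,σ), so the p-quantile of ln T is μ + z_p·σ.
ln(95) = 4.554 and ln(240) = 5.481; z_{0.5} = 0, z_{0.96} = 1.751.
σ = (5.481 − 4.554)/(1.751 − (0)) = 0.529.
μ = 4.554 − (0)·0.529 = 4.554.
E[T] = exp(μ + σ²/2) = exp(4.554 + 0.1401) = 109 days.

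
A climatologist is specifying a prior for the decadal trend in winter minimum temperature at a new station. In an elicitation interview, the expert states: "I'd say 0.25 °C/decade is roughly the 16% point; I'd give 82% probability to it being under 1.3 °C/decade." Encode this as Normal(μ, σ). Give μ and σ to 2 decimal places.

The p-quantile of Normal(μ,σ) is μ + z_p·σ, with z_{0.16} = -0.9945 and z_{0.82} = 0.9154.
Eliminate σ: μ = (z₂·x₁ − z₁·x₂)/(z₂ − z₁) = (0.9154·0.25 − (-0.9945)·1.3)/1.91 = 0.80.
Then σ = (x₂ − x₁)/(z₂ − z₁) = (1.3 − 0.25)/1.91 = 0.55.

μ = 0.80, σ = 0.55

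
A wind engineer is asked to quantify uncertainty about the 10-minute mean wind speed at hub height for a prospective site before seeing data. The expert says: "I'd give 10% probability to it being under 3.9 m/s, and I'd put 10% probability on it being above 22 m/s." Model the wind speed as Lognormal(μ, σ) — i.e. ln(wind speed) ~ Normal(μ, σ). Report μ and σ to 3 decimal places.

If T ~ Lognormal(μ,σ) then ln T ~ Normal(μ,σ), so the p-quantile of ln T is μ + z_p·σ.
ln(3.9) = 1.361 and ln(22) = 3.091; z_{0.1} = -1.282, z_{0.9} = 1.282.
σ = (3.091 − 1.361)/(1.282 − (-1.282)) = 0.675.
μ = 1.361 − (-1.282)·0.675 = 2.226.

μ ≈ 2.226, σ ≈ 0.675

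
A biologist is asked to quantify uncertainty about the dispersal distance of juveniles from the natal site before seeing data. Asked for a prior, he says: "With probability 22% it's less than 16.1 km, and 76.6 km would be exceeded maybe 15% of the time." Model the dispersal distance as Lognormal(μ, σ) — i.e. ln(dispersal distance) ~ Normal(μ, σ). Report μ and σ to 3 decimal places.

μ ≈ 3.445, σ ≈ 0.862

If T ~ Lognormal(μ,σ) then ln T ~ Normal(μ,σ), so the p-quantile of ln T is μ + z_p·σ.
ln(16.1) = 2.779 and ln(76.6) = 4.339; z_{0.22} = -0.7722, z_{0.85} = 1.036.
σ = (4.339 − 2.779)/(1.036 − (-0.7722)) = 0.862.
μ = 2.779 − (-0.7722)·0.862 = 3.445.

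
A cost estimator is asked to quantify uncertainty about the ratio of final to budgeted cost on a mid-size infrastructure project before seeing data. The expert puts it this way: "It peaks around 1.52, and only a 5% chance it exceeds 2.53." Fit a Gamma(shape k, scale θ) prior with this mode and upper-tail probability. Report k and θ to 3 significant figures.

Gamma(k,θ) with k>1 has mode (k−1)θ, so θ = 1.52/(k−1).
Need P(X < 2.53) = 0.95 with θ tied to k this way. Start at k = 2, θ = 1.52: P(X<2.53) ≈ 0.496.
Too low — raise k to concentrate. Iterating converges to k ≈ 11.8.
Then θ = 1.52/(11.8−1) ≈ 0.141.

k ≈ 11.8, θ ≈ 0.141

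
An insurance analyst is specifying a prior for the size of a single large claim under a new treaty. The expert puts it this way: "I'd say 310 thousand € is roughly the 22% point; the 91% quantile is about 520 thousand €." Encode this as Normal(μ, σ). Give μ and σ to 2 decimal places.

μ = 386.75, σ = 99.39

The p-quantile of Normal(μ,σ) is μ + z_p·σ, with z_{0.22} = -0.7722 and z_{0.91} = 1.341.
Eliminate σ: μ = (z₂·x₁ − z₁·x₂)/(z₂ − z₁) = (1.341·310 − (-0.7722)·520)/2.113 = 386.75.
Then σ = (x₂ − x₁)/(z₂ − z₁) = (520 − 310)/2.113 = 99.39.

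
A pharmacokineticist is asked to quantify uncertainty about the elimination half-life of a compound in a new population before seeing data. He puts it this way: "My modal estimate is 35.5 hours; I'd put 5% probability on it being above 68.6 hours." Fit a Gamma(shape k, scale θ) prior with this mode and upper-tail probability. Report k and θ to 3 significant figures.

k ≈ 7.4, θ ≈ 5.55

Gamma(k,θ) with k>1 has mode (k−1)θ, so θ = 35.5/(k−1).
Need P(X < 68.6) = 0.95 with θ tied to k this way. Start at k = 2, θ = 35.5: P(X<68.6) ≈ 0.575.
Too low — raise k to concentrate. Iterating converges to k ≈ 7.4.
Then θ = 35.5/(7.4−1) ≈ 5.55.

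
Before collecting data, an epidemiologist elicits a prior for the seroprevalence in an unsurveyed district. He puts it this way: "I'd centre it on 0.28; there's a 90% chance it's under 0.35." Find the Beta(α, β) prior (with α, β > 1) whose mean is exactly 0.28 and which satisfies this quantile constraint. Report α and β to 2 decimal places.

With mean 0.28 fixed, write α = 0.28s, β = 0.72s where s = α+β.
Need P(θ < 0.35) = 0.9 under Beta(0.28s, 0.72s). Normal approximation: (q−m)/√(m(1−m)/s) ≈ z_{0.9} = 1.28, so s ≈ 0.28·0.72·(1.28)²/(0.35−0.28)² = 67.6.
At s = 67.6: P(θ<0.35) ≈ 0.897. Adjusting to match 0.9 gives s ≈ 69.70.
So α = 0.28·69.70 ≈ 19.52, β = 0.72·69.70 ≈ 50.18.

α ≈ 19.52, β ≈ 50.18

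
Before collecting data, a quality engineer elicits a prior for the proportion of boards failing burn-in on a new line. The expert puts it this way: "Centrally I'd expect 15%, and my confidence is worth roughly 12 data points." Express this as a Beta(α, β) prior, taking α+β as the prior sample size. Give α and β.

Under the effective-sample-size interpretation, Beta(α, β) has prior mean α/(α+β) and prior sample size α+β.
So α+β = 12 and α/(α+β) = 0.15, giving α = 0.15·12 = 1.8 and β = 12 − 1.8 = 10.2.

α = 1.8, β = 10.2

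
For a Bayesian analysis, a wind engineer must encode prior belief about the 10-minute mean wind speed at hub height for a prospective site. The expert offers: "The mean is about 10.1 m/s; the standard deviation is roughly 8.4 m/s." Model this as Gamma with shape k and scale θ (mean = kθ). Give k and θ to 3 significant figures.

k ≈ 1.45, θ ≈ 6.99

For Gamma(k, scale θ): mean = kθ, variance = kθ², so CV = 1/√k.
CV = SD/mean = 8.4/10.1 = 0.8317, hence k = 1/CV² = 1.45.
Then θ = mean/k = 10.1/1.45 = 6.99.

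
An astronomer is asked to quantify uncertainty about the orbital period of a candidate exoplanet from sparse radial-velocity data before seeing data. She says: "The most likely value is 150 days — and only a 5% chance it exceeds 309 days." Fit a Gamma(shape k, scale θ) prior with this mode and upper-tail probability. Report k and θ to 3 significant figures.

Gamma(k,θ) with k>1 has mode (k−1)θ, so θ = 150/(k−1).
Need P(X < 309) = 0.95 with θ tied to k this way. Start at k = 2, θ = 150: P(X<309) ≈ 0.610.
Too low — raise k to concentrate. Iterating converges to k ≈ 6.3.
Then θ = 150/(6.3−1) ≈ 28.3.

k ≈ 6.3, θ ≈ 28.3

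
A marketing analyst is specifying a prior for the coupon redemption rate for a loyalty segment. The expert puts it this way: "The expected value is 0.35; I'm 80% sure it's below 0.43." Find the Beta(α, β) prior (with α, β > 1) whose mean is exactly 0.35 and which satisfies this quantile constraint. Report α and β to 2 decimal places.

α ≈ 8.57, β ≈ 15.91

With mean 0.35 fixed, write α = 0.35s, β = 0.65s where s = α+β.
Need P(θ < 0.43) = 0.8 under Beta(0.35s, 0.65s). Normal approximation: (q−m)/√(m(1−m)/s) ≈ z_{0.8} = 0.842, so s ≈ 0.35·0.65·(0.842)²/(0.43−0.35)² = 25.2.
At s = 25.2: P(θ<0.43) ≈ 0.803. Adjusting to match 0.8 gives s ≈ 24.48.
So α = 0.35·24.48 ≈ 8.57, β = 0.65·24.48 ≈ 15.91.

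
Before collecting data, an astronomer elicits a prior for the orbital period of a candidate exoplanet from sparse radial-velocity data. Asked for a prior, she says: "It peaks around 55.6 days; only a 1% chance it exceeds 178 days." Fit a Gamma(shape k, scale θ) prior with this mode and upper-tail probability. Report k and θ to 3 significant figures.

k ≈ 4.27, θ ≈ 17

Gamma(k,θ) with k>1 has mode (k−1)θ, so θ = 55.6/(k−1).
Need P(X < 178) = 0.99 with θ tied to k this way. Start at k = 2, θ = 55.6: P(X<178) ≈ 0.829.
Too low — raise k to concentrate. Iterating converges to k ≈ 4.27.
Then θ = 55.6/(4.27−1) ≈ 17.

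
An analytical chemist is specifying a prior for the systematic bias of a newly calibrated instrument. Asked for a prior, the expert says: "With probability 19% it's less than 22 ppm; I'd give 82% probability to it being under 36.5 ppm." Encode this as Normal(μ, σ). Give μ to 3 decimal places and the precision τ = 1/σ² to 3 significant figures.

μ = 29.099, τ = 0.0153

The p-quantile of Normal(μ,σ) is μ + z_p·σ, with z_{0.19} = -0.8779 and z_{0.82} = 0.9154.
Eliminate σ: μ = (z₂·x₁ − z₁·x₂)/(z₂ − z₁) = (0.9154·22 − (-0.8779)·36.5)/1.793 = 29.099.
Then σ = (x₂ − x₁)/(z₂ − z₁) = (36.5 − 22)/1.793 = 8.086.
Precision τ = 1/σ² = 1/8.086² = 0.0153.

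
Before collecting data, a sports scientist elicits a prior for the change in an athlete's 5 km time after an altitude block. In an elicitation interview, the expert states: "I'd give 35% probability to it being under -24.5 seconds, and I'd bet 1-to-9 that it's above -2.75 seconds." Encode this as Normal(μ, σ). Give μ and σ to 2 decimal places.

The p-quantile of Normal(μ,σ) is μ + z_p·σ, with z_{0.35} = -0.3853 and z_{0.9} = 1.282.
Eliminate σ: μ = (z₂·x₁ − z₁·x₂)/(z₂ − z₁) = (1.282·-24.5 − (-0.3853)·-2.75)/1.667 = -19.47.
Then σ = (x₂ − x₁)/(z₂ − z₁) = (-2.75 − -24.5)/1.667 = 13.05.

μ = -19.47, σ = 13.05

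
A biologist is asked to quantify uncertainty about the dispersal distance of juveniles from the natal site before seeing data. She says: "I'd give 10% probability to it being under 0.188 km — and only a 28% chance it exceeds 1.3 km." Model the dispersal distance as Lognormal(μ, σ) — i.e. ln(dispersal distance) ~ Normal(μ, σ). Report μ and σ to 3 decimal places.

μ ≈ -0.342, σ ≈ 1.037

If T ~ Lognormal(μ,σ) then ln T ~ Normal(μ,σ), so the p-quantile of ln T is μ + z_p·σ.
ln(0.188) = -1.671 and ln(1.3) = 0.2624; z_{0.1} = -1.282, z_{0.72} = 0.5828.
σ = (0.2624 − -1.671)/(0.5828 − (-1.282)) = 1.037.
μ = -1.671 − (-1.282)·1.037 = -0.342.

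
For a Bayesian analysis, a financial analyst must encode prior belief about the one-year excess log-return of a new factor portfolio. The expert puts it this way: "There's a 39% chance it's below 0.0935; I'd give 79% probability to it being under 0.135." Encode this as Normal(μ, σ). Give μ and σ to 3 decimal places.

μ = 0.104, σ = 0.038

For Normal(μ,σ), the p-quantile is μ + z_p·σ. Here z_{0.39} = -0.2793, z_{0.79} = 0.8064.
So 0.0935 = μ − 0.2793σ and 0.135 = μ + 0.8064σ.
Subtracting: σ = (0.135 − 0.0935)/(0.8064 − (-0.2793)) = 0.038.
Then μ = 0.0935 − (-0.2793)·0.038 = 0.104.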